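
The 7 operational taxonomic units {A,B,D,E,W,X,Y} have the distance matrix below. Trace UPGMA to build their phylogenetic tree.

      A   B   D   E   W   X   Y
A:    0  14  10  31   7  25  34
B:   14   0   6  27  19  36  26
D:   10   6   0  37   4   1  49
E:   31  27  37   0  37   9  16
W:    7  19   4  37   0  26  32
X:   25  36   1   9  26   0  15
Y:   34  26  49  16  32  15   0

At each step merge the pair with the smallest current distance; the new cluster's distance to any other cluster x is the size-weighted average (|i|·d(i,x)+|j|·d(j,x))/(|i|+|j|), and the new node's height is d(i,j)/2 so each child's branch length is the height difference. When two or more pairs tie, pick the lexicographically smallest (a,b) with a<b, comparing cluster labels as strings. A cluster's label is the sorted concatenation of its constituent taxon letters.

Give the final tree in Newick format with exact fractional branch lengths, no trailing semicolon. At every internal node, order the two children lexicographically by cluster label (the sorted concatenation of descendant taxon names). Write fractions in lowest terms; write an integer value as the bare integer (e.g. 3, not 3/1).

1. join D+X (d=1) ⇒ DX; edges |D|=1/2, |X|=1/2
  updated: d(A,DX)=35/2, d(B,DX)=21, d(DX,E)=23, d(DX,W)=15, d(DX,Y)=32
2. join A+W (d=7) ⇒ AW; edges |A|=7/2, |W|=7/2
  updated: d(AW,B)=33/2, d(AW,DX)=65/4, d(AW,E)=34, d(AW,Y)=33
3. join E+Y (d=16) ⇒ EY; edges |E|=8, |Y|=8
  updated: d(AW,EY)=67/2, d(B,EY)=53/2, d(DX,EY)=55/2
4. join AW+DX (d=65/4) ⇒ ADWX; edges |AW|=37/8, |DX|=61/8
  updated: d(ADWX,B)=75/4, d(ADWX,EY)=61/2
5. join ADWX+B (d=75/4) ⇒ ABDWX; edges |ADWX|=5/4, |B|=75/8
  updated: d(ABDWX,EY)=297/10
6. join ABDWX+EY (d=297/10) ⇒ ABDEWXY; edges |ABDWX|=219/40, |EY|=137/20
final tree: ((((A:7/2,W:7/2):37/8,(D:1/2,X:1/2):61/8):5/4,B:75/8):219/40,(E:8,Y:8):137/20)
total length: 296/5

((((A:7/2,W:7/2):37/8,(D:1/2,X:1/2):61/8):5/4,B:75/8):219/40,(E:8,Y:8):137/20)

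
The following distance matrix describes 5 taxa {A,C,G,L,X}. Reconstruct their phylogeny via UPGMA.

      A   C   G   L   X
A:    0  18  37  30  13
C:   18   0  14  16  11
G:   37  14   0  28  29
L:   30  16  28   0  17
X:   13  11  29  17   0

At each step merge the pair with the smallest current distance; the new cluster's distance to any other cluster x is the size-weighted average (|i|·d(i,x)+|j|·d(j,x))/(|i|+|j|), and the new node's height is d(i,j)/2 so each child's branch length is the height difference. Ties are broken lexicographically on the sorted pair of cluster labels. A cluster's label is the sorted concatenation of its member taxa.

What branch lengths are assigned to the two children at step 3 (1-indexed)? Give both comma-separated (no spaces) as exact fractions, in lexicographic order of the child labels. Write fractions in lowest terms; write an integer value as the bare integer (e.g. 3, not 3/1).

11/4,21/2

step 1: merge (C,X) at d=11; branch lengths C→11/2, X→11/2; new cluster CX
  updated: d(A,CX)=31/2, d(CX,G)=43/2, d(CX,L)=33/2
step 2: merge (A,CX) at d=31/2; branch lengths A→31/4, CX→9/4; new cluster ACX
  updated: d(ACX,G)=80/3, d(ACX,L)=21
step 3: merge (ACX,L) at d=21; branch lengths ACX→11/4, L→21/2; new cluster ACLX
  updated: d(ACLX,G)=27
step 4: merge (ACLX,G) at d=27; branch lengths ACLX→3, G→27/2; new cluster ACGLX
final tree: (((A:31/4,(C:11/2,X:11/2):9/4):11/4,L:21/2):3,G:27/2)
total length: 203/4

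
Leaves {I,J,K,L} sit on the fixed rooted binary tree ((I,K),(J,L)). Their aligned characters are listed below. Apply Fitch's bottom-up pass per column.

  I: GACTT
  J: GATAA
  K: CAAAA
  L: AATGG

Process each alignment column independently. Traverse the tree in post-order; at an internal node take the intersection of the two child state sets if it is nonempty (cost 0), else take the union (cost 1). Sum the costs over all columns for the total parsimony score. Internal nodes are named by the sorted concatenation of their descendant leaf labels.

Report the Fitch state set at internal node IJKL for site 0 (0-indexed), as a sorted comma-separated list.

G

IK@0: {G} ∪ {C} = {C,G} (union, +1)
JL@0: {G} ∪ {A} = {A,G} (union, +1)
IJKL@0: {C,G} ∩ {A,G} = {G} (intersection, +0)
IK@1: {A} ∩ {A} = {A} (intersection, +0)
JL@1: {A} ∩ {A} = {A} (intersection, +0)
IJKL@1: {A} ∩ {A} = {A} (intersection, +0)
IK@2: {C} ∪ {A} = {A,C} (union, +1)
JL@2: {T} ∩ {T} = {T} (intersection, +0)
IJKL@2: {A,C} ∪ {T} = {A,C,T} (union, +1)
IK@3: {T} ∪ {A} = {A,T} (union, +1)
JL@3: {A} ∪ {G} = {A,G} (union, +1)
IJKL@3: {A,T} ∩ {A,G} = {A} (intersection, +0)
IK@4: {T} ∪ {A} = {A,T} (union, +1)
JL@4: {A} ∪ {G} = {A,G} (union, +1)
IJKL@4: {A,T} ∩ {A,G} = {A} (intersection, +0)
per-site changes: [2, 0, 2, 2, 2]; total = 8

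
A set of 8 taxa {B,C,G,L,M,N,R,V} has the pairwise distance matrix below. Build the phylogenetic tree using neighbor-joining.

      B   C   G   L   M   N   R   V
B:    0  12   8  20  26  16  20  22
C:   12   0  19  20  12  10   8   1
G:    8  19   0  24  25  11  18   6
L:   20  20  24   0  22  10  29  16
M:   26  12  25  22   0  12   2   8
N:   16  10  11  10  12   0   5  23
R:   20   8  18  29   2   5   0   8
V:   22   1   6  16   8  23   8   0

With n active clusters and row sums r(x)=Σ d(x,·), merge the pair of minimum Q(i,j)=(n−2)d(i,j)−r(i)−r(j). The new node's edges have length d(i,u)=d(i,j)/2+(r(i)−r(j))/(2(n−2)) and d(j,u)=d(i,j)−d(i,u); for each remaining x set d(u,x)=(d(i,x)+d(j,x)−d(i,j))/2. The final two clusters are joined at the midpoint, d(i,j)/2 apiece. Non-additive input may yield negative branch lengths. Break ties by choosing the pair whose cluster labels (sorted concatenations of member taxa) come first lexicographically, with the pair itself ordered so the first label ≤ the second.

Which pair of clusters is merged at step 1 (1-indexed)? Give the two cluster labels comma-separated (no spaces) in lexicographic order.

B,G

step 1: merge (B,G) at d=8, Q=-187; branch lengths B→61/12, G→35/12; new cluster BG
  updated: d(BG,C)=23/2, d(BG,L)=18, d(BG,M)=43/2, d(BG,N)=19/2, d(BG,R)=15, d(BG,V)=10
step 2: merge (L,N) at d=10, Q=-269/2; branch lengths L→191/20, N→9/20; new cluster LN
  updated: d(BG,LN)=35/4, d(C,LN)=10, d(LN,M)=12, d(LN,R)=12, d(LN,V)=29/2
step 3: merge (M,R) at d=2, Q=-185/2; branch lengths M→37/16, R→-5/16; new cluster MR
  updated: d(BG,MR)=69/4, d(C,MR)=9, d(LN,MR)=11, d(MR,V)=7
step 4: merge (BG,LN) at d=35/4, Q=-131/2; branch lengths BG→59/12, LN→23/6; new cluster BGLN
  updated: d(BGLN,C)=51/8, d(BGLN,MR)=39/4, d(BGLN,V)=63/8
step 5: merge (BGLN,MR) at d=39/4, Q=-121/4; branch lengths BGLN→71/16, MR→85/16; new cluster BGLMNR
  updated: d(BGLMNR,C)=45/16, d(BGLMNR,V)=41/16
step 6: merge (BGLMNR,C) at d=45/16, Q=-51/8; branch lengths BGLMNR→35/16, C→5/8; new cluster BCGLMNR
  updated: d(BCGLMNR,V)=3/8
step 7: merge (BCGLMNR,V) at d=3/8; branch lengths BCGLMNR→3/16, V→3/16; new cluster BCGLMNRV
final tree: (((((B:61/12,G:35/12):59/12,(L:191/20,N:9/20):23/6):71/16,(M:37/16,R:-5/16):85/16):35/16,C:5/8):3/16,V:3/16)
total length: 667/16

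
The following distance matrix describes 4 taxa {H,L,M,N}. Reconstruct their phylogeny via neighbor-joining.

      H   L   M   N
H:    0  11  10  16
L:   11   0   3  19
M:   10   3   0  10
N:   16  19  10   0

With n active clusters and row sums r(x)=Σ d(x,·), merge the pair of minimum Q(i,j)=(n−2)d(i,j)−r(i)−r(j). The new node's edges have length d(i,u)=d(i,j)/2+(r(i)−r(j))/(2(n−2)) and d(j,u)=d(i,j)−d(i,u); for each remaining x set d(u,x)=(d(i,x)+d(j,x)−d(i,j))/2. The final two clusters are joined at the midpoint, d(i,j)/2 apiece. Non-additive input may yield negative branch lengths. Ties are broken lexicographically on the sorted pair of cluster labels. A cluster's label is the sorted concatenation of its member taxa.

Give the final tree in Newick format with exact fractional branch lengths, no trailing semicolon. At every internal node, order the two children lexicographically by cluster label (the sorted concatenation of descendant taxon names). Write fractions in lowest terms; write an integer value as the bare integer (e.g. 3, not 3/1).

step 1: merge (H,N) at d=16, Q=-50; branch lengths H→6, N→10; new cluster HN
  updated: d(HN,L)=7, d(HN,M)=2
step 2: merge (HN,L) at d=7, Q=-12; branch lengths HN→3, L→4; new cluster HLN
  updated: d(HLN,M)=-1
step 3: merge (HLN,M) at d=-1; branch lengths HLN→-1/2, M→-1/2; new cluster HLMN
final tree: (((H:6,N:10):3,L:4):-1/2,M:-1/2)
total length: 22

(((H:6,N:10):3,L:4):-1/2,M:-1/2)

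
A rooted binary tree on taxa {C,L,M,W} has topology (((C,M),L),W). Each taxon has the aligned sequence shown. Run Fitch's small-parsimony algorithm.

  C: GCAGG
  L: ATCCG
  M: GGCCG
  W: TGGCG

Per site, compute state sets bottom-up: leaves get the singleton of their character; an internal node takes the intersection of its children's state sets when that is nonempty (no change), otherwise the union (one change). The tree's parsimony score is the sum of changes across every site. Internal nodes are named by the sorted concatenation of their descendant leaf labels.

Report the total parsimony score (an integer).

site 0, node CM: C={G} ∩ M={G} → {G} (+0)
site 0, node CLM: CM={G} ∪ L={A} → {A,G} (+1)
site 0, node CLMW: CLM={A,G} ∪ W={T} → {A,G,T} (+1)
site 1, node CM: C={C} ∪ M={G} → {C,G} (+1)
site 1, node CLM: CM={C,G} ∪ L={T} → {C,G,T} (+1)
site 1, node CLMW: CLM={C,G,T} ∩ W={G} → {G} (+0)
site 2, node CM: C={A} ∪ M={C} → {A,C} (+1)
site 2, node CLM: CM={A,C} ∩ L={C} → {C} (+0)
site 2, node CLMW: CLM={C} ∪ W={G} → {C,G} (+1)
site 3, node CM: C={G} ∪ M={C} → {C,G} (+1)
site 3, node CLM: CM={C,G} ∩ L={C} → {C} (+0)
site 3, node CLMW: CLM={C} ∩ W={C} → {C} (+0)
site 4, node CM: C={G} ∩ M={G} → {G} (+0)
site 4, node CLM: CM={G} ∩ L={G} → {G} (+0)
site 4, node CLMW: CLM={G} ∩ W={G} → {G} (+0)
per-site changes: [2, 2, 2, 1, 0]; total = 7

7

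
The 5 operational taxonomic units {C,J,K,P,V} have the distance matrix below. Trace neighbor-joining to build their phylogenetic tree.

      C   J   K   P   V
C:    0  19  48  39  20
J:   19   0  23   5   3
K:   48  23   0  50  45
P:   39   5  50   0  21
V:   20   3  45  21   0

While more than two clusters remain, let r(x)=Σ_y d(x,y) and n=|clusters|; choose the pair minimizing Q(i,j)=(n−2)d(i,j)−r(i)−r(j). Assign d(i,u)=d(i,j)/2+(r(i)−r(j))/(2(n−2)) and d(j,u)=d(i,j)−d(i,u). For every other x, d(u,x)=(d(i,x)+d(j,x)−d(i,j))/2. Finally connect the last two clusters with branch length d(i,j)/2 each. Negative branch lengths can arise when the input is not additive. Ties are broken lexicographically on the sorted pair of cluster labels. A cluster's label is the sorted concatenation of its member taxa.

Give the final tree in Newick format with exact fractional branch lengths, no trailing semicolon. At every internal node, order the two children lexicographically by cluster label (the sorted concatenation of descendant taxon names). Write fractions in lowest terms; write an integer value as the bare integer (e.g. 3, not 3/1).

((((C:97/6,V:23/6):21/4,K:125/4):11/4,J:-9):7,P:7)

step 1: merge (C,V) at d=20, Q=-155; branch lengths C→97/6, V→23/6; new cluster CV
  updated: d(CV,J)=1, d(CV,K)=73/2, d(CV,P)=20
step 2: merge (CV,K) at d=73/2, Q=-94; branch lengths CV→21/4, K→125/4; new cluster CKV
  updated: d(CKV,J)=-25/4, d(CKV,P)=67/4
step 3: merge (CKV,J) at d=-25/4, Q=-31/2; branch lengths CKV→11/4, J→-9; new cluster CJKV
  updated: d(CJKV,P)=14
step 4: merge (CJKV,P) at d=14; branch lengths CJKV→7, P→7; new cluster CJKPV
final tree: ((((C:97/6,V:23/6):21/4,K:125/4):11/4,J:-9):7,P:7)
total length: 257/4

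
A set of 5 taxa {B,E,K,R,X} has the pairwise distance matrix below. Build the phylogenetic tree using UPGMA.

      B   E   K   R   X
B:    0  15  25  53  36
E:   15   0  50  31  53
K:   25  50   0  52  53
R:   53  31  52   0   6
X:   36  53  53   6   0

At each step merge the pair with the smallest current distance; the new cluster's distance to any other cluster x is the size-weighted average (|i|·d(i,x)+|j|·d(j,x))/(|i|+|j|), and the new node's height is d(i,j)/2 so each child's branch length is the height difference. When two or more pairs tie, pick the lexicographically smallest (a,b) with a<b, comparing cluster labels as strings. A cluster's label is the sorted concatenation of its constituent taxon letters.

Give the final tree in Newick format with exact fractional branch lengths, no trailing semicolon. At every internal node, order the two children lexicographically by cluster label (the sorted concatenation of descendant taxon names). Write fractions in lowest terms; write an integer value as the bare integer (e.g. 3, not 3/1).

iteration 1: select R,X (d=6); attach at lengths (3, 3); label the merged cluster RX
  updated: d(B,RX)=89/2, d(E,RX)=42, d(K,RX)=105/2
iteration 2: select B,E (d=15); attach at lengths (15/2, 15/2); label the merged cluster BE
  updated: d(BE,K)=75/2, d(BE,RX)=173/4
iteration 3: select BE,K (d=75/2); attach at lengths (45/4, 75/4); label the merged cluster BEK
  updated: d(BEK,RX)=139/3
iteration 4: select BEK,RX (d=139/3); attach at lengths (53/12, 121/6); label the merged cluster BEKRX
final tree: (((B:15/2,E:15/2):45/4,K:75/4):53/12,(R:3,X:3):121/6)
total length: 907/12

(((B:15/2,E:15/2):45/4,K:75/4):53/12,(R:3,X:3):121/6)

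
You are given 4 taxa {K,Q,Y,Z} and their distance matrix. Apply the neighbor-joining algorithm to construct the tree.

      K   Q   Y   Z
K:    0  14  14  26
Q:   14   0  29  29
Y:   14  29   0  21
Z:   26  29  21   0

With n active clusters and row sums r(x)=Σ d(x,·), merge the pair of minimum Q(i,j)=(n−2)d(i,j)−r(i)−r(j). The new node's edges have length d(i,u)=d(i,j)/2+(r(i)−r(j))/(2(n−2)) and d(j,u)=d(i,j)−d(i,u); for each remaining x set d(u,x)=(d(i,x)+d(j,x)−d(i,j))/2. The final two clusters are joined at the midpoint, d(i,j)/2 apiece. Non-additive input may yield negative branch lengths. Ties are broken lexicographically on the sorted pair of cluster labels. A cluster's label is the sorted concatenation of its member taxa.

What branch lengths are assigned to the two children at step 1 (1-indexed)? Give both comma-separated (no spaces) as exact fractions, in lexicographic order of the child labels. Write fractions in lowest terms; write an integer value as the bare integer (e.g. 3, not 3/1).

5/2,23/2

1. join K+Q (d=14, Q=-98) ⇒ KQ; edges |K|=5/2, |Q|=23/2
  updated: d(KQ,Y)=29/2, d(KQ,Z)=41/2
2. join KQ+Y (d=29/2, Q=-56) ⇒ KQY; edges |KQ|=7, |Y|=15/2
  updated: d(KQY,Z)=27/2
3. join KQY+Z (d=27/2) ⇒ KQYZ; edges |KQY|=27/4, |Z|=27/4
final tree: (((K:5/2,Q:23/2):7,Y:15/2):27/4,Z:27/4)
total length: 42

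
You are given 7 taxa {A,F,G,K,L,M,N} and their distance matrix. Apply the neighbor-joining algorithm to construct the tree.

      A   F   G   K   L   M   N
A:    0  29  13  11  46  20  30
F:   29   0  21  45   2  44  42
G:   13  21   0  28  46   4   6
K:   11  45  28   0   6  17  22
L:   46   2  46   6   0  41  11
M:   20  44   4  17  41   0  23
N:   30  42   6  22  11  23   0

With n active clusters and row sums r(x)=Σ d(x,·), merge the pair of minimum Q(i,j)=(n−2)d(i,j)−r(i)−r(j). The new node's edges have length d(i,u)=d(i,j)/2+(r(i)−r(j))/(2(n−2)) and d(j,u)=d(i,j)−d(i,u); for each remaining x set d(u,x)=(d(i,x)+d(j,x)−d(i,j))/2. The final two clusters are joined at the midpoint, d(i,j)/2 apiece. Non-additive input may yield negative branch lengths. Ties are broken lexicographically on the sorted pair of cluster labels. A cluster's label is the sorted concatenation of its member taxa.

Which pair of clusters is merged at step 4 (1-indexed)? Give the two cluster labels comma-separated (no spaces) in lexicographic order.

1. join F+L (d=2, Q=-325) ⇒ FL; edges |F|=41/10, |L|=-21/10
  updated: d(A,FL)=73/2, d(FL,G)=65/2, d(FL,K)=49/2, d(FL,M)=83/2, d(FL,N)=51/2
2. join G+M (d=4, Q=-173) ⇒ GM; edges |G|=-3/4, |M|=19/4
  updated: d(A,GM)=29/2, d(FL,GM)=35, d(GM,K)=41/2, d(GM,N)=25/2
3. join A+K (d=11, Q=-137) ⇒ AK; edges |A|=47/6, |K|=19/6
  updated: d(AK,FL)=25, d(AK,GM)=12, d(AK,N)=41/2
4. join AK+FL (d=25, Q=-93) ⇒ AFKL; edges |AK|=11/2, |FL|=39/2
  updated: d(AFKL,GM)=11, d(AFKL,N)=21/2
5. join AFKL+GM (d=11, Q=-34) ⇒ AFGKLM; edges |AFKL|=9/2, |GM|=13/2
  updated: d(AFGKLM,N)=6
6. join AFGKLM+N (d=6) ⇒ AFGKLMN; edges |AFGKLM|=3, |N|=3
final tree: ((((A:47/6,K:19/6):11/2,(F:41/10,L:-21/10):39/2):9/2,(G:-3/4,M:19/4):13/2):3,N:3)
total length: 59

AK,FL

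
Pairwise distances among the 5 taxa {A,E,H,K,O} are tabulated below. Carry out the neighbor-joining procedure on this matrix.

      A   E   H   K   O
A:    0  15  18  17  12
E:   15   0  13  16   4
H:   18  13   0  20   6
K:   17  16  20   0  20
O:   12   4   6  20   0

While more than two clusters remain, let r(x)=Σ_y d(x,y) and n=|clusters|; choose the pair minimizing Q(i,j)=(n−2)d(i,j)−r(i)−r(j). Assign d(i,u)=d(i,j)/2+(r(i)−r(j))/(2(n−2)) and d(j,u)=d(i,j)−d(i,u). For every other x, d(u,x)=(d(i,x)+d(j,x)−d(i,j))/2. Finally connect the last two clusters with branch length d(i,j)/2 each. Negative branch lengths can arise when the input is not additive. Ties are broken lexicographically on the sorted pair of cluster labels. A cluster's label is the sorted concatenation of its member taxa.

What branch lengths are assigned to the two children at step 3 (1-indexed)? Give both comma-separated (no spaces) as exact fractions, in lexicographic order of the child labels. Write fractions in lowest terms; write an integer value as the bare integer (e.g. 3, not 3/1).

9/4,6

iteration 1: select A,K (d=17, Q=-84); attach at lengths (20/3, 31/3); label the merged cluster AK
  updated: d(AK,E)=7, d(AK,H)=21/2, d(AK,O)=15/2
iteration 2: select AK,E (d=7, Q=-35); attach at lengths (15/4, 13/4); label the merged cluster AEK
  updated: d(AEK,H)=33/4, d(AEK,O)=9/4
iteration 3: select AEK,H (d=33/4, Q=-33/2); attach at lengths (9/4, 6); label the merged cluster AEHK
  updated: d(AEHK,O)=0
iteration 4: select AEHK,O (d=0); attach at lengths (0, 0); label the merged cluster AEHKO
final tree: ((((A:20/3,K:31/3):15/4,E:13/4):9/4,H:6):0,O:0)
total length: 129/4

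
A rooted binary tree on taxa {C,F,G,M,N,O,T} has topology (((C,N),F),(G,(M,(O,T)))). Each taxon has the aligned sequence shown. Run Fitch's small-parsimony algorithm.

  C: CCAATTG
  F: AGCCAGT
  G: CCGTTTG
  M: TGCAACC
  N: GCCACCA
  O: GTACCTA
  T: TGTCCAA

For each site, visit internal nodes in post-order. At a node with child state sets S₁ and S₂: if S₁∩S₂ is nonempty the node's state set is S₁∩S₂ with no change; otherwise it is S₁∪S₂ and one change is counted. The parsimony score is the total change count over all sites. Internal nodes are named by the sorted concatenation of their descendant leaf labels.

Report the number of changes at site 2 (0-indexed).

CN@0: {C} ∪ {G} = {C,G} (union, +1)
CFN@0: {C,G} ∪ {A} = {A,C,G} (union, +1)
OT@0: {G} ∪ {T} = {G,T} (union, +1)
MOT@0: {T} ∩ {G,T} = {T} (intersection, +0)
GMOT@0: {C} ∪ {T} = {C,T} (union, +1)
CFGMNOT@0: {A,C,G} ∩ {C,T} = {C} (intersection, +0)
CN@1: {C} ∩ {C} = {C} (intersection, +0)
CFN@1: {C} ∪ {G} = {C,G} (union, +1)
OT@1: {T} ∪ {G} = {G,T} (union, +1)
MOT@1: {G} ∩ {G,T} = {G} (intersection, +0)
GMOT@1: {C} ∪ {G} = {C,G} (union, +1)
CFGMNOT@1: {C,G} ∩ {C,G} = {C,G} (intersection, +0)
CN@2: {A} ∪ {C} = {A,C} (union, +1)
CFN@2: {A,C} ∩ {C} = {C} (intersection, +0)
OT@2: {A} ∪ {T} = {A,T} (union, +1)
MOT@2: {C} ∪ {A,T} = {A,C,T} (union, +1)
GMOT@2: {G} ∪ {A,C,T} = {A,C,G,T} (union, +1)
CFGMNOT@2: {C} ∩ {A,C,G,T} = {C} (intersection, +0)
CN@3: {A} ∩ {A} = {A} (intersection, +0)
CFN@3: {A} ∪ {C} = {A,C} (union, +1)
OT@3: {C} ∩ {C} = {C} (intersection, +0)
MOT@3: {A} ∪ {C} = {A,C} (union, +1)
GMOT@3: {T} ∪ {A,C} = {A,C,T} (union, +1)
CFGMNOT@3: {A,C} ∩ {A,C,T} = {A,C} (intersection, +0)
CN@4: {T} ∪ {C} = {C,T} (union, +1)
CFN@4: {C,T} ∪ {A} = {A,C,T} (union, +1)
OT@4: {C} ∩ {C} = {C} (intersection, +0)
MOT@4: {A} ∪ {C} = {A,C} (union, +1)
GMOT@4: {T} ∪ {A,C} = {A,C,T} (union, +1)
CFGMNOT@4: {A,C,T} ∩ {A,C,T} = {A,C,T} (intersection, +0)
CN@5: {T} ∪ {C} = {C,T} (union, +1)
CFN@5: {C,T} ∪ {G} = {C,G,T} (union, +1)
OT@5: {T} ∪ {A} = {A,T} (union, +1)
MOT@5: {C} ∪ {A,T} = {A,C,T} (union, +1)
GMOT@5: {T} ∩ {A,C,T} = {T} (intersection, +0)
CFGMNOT@5: {C,G,T} ∩ {T} = {T} (intersection, +0)
CN@6: {G} ∪ {A} = {A,G} (union, +1)
CFN@6: {A,G} ∪ {T} = {A,G,T} (union, +1)
OT@6: {A} ∩ {A} = {A} (intersection, +0)
MOT@6: {C} ∪ {A} = {A,C} (union, +1)
GMOT@6: {G} ∪ {A,C} = {A,C,G} (union, +1)
CFGMNOT@6: {A,G,T} ∩ {A,C,G} = {A,G} (intersection, +0)
per-site changes: [4, 3, 4, 3, 4, 4, 4]; total = 26

4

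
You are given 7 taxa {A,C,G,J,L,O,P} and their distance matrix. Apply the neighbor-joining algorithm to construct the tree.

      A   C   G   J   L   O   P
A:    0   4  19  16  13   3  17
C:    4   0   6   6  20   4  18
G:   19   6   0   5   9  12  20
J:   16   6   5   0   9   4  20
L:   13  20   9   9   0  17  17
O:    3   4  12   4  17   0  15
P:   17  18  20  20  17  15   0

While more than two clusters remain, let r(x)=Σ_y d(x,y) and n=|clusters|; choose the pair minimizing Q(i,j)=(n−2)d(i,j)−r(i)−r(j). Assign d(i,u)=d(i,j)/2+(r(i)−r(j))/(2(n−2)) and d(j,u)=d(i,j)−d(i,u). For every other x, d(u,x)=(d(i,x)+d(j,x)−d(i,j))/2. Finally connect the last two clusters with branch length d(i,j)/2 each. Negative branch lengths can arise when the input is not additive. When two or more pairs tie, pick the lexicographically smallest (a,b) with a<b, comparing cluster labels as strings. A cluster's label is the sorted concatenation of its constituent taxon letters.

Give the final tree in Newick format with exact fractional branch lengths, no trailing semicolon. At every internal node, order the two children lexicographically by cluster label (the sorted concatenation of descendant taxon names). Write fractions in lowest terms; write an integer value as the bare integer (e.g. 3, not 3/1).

step 1: merge (A,O) at d=3, Q=-112; branch lengths A→16/5, O→-1/5; new cluster AO
  updated: d(AO,C)=5/2, d(AO,G)=14, d(AO,J)=17/2, d(AO,L)=27/2, d(AO,P)=29/2
step 2: merge (AO,C) at d=5/2, Q=-191/2; branch lengths AO→21/16, C→19/16; new cluster ACO
  updated: d(ACO,G)=35/4, d(ACO,J)=6, d(ACO,L)=31/2, d(ACO,P)=15
step 3: merge (ACO,P) at d=15, Q=-289/4; branch lengths ACO→73/24, P→287/24; new cluster ACOP
  updated: d(ACOP,G)=55/8, d(ACOP,J)=11/2, d(ACOP,L)=35/4
step 4: merge (ACOP,L) at d=35/4, Q=-243/8; branch lengths ACOP→95/32, L→185/32; new cluster ACLOP
  updated: d(ACLOP,G)=57/16, d(ACLOP,J)=23/8
step 5: merge (ACLOP,G) at d=57/16, Q=-183/16; branch lengths ACLOP→23/32, G→91/32; new cluster ACGLOP
  updated: d(ACGLOP,J)=69/32
step 6: merge (ACGLOP,J) at d=69/32; branch lengths ACGLOP→69/64, J→69/64; new cluster ACGJLOP
final tree: ((((((A:16/5,O:-1/5):21/16,C:19/16):73/24,P:287/24):95/32,L:185/32):23/32,G:91/32):69/64,J:69/64)
total length: 1119/32

((((((A:16/5,O:-1/5):21/16,C:19/16):73/24,P:287/24):95/32,L:185/32):23/32,G:91/32):69/64,J:69/64)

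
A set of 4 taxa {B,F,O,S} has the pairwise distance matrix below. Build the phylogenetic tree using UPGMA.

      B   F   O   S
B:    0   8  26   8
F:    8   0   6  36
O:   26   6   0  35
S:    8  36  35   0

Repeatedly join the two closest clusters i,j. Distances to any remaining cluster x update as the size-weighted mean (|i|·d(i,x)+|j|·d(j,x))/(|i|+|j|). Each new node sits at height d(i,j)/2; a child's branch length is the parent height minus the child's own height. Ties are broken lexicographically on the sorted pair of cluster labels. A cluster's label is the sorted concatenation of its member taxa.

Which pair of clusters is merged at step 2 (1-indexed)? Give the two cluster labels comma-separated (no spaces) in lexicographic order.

B,S

iteration 1: select F,O (d=6); attach at lengths (3, 3); label the merged cluster FO
  updated: d(B,FO)=17, d(FO,S)=71/2
iteration 2: select B,S (d=8); attach at lengths (4, 4); label the merged cluster BS
  updated: d(BS,FO)=105/4
iteration 3: select BS,FO (d=105/4); attach at lengths (73/8, 81/8); label the merged cluster BFOS
final tree: ((B:4,S:4):73/8,(F:3,O:3):81/8)
total length: 133/4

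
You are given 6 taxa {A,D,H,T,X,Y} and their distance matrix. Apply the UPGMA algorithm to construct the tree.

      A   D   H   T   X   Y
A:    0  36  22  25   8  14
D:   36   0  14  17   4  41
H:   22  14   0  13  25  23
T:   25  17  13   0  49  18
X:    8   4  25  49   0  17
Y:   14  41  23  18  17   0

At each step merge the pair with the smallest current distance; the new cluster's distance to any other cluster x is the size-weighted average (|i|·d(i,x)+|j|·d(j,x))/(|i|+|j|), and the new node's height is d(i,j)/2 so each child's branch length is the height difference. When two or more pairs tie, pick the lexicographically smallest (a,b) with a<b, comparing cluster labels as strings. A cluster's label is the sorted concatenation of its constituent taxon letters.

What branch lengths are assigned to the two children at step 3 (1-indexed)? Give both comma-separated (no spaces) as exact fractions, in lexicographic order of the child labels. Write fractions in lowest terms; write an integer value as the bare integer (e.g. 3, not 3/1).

1. join D+X (d=4) ⇒ DX; edges |D|=2, |X|=2
  updated: d(A,DX)=22, d(DX,H)=39/2, d(DX,T)=33, d(DX,Y)=29
2. join H+T (d=13) ⇒ HT; edges |H|=13/2, |T|=13/2
  updated: d(A,HT)=47/2, d(DX,HT)=105/4, d(HT,Y)=41/2
3. join A+Y (d=14) ⇒ AY; edges |A|=7, |Y|=7
  updated: d(AY,DX)=51/2, d(AY,HT)=22
4. join AY+HT (d=22) ⇒ AHTY; edges |AY|=4, |HT|=9/2
  updated: d(AHTY,DX)=207/8
5. join AHTY+DX (d=207/8) ⇒ ADHTXY; edges |AHTY|=31/16, |DX|=175/16
final tree: (((A:7,Y:7):4,(H:13/2,T:13/2):9/2):31/16,(D:2,X:2):175/16)
total length: 419/8

7,7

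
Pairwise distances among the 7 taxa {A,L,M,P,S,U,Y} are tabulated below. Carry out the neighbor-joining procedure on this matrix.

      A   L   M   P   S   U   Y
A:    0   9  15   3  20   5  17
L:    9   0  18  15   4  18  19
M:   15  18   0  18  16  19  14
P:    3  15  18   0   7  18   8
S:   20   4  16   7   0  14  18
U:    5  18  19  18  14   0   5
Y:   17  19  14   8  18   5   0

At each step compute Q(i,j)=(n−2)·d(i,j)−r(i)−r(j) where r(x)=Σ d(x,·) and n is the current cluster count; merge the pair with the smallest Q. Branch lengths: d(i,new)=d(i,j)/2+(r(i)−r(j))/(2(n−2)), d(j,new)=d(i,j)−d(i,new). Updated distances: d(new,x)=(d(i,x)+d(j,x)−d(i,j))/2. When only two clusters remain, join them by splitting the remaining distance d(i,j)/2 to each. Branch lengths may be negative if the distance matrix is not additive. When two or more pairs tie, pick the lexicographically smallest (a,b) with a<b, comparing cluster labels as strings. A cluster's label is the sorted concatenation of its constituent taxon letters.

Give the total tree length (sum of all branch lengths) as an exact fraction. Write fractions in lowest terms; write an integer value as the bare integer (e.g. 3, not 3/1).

iteration 1: select L,S (d=4, Q=-142); attach at lengths (12/5, 8/5); label the merged cluster LS
  updated: d(A,LS)=25/2, d(LS,M)=15, d(LS,P)=9, d(LS,U)=14, d(LS,Y)=33/2
iteration 2: select U,Y (d=5, Q=-203/2); attach at lengths (41/16, 39/16); label the merged cluster UY
  updated: d(A,UY)=17/2, d(LS,UY)=51/4, d(M,UY)=14, d(P,UY)=21/2
iteration 3: select A,P (d=3, Q=-141/2); attach at lengths (5/4, 7/4); label the merged cluster AP
  updated: d(AP,LS)=37/4, d(AP,M)=15, d(AP,UY)=8
iteration 4: select AP,UY (d=8, Q=-51); attach at lengths (27/8, 37/8); label the merged cluster APUY
  updated: d(APUY,LS)=7, d(APUY,M)=21/2
iteration 5: select APUY,LS (d=7, Q=-65/2); attach at lengths (5/4, 23/4); label the merged cluster ALPSUY
  updated: d(ALPSUY,M)=37/4
iteration 6: select ALPSUY,M (d=37/4); attach at lengths (37/8, 37/8); label the merged cluster ALMPSUY
final tree: ((((A:5/4,P:7/4):27/8,(U:41/16,Y:39/16):37/8):5/4,(L:12/5,S:8/5):23/4):37/8,M:37/8)
total length: 145/4

145/4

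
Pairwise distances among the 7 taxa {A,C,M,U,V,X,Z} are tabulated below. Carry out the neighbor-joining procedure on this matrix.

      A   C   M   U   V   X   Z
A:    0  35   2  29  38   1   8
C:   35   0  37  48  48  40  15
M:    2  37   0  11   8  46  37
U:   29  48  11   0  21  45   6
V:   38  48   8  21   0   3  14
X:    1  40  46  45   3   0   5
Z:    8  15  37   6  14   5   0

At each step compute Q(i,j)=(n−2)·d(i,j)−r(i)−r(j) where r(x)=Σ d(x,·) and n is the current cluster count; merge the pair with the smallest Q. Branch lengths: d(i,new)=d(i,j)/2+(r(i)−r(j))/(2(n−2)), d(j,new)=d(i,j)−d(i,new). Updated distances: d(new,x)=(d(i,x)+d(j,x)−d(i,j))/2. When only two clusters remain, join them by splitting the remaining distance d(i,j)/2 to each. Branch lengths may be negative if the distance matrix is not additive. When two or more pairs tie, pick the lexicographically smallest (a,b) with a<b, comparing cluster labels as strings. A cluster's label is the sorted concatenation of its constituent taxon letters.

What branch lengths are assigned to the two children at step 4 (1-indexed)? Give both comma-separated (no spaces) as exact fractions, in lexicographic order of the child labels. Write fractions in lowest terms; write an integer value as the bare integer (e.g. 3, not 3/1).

57/8,95/8

step 1: merge (V,X) at d=3, Q=-257; branch lengths V→7/10, X→23/10; new cluster VX
  updated: d(A,VX)=18, d(C,VX)=85/2, d(M,VX)=51/2, d(U,VX)=63/2, d(VX,Z)=8
step 2: merge (A,M) at d=2, Q=-393/2; branch lengths A→-25/16, M→57/16; new cluster AM
  updated: d(AM,C)=35, d(AM,U)=19, d(AM,VX)=83/4, d(AM,Z)=43/2
step 3: merge (C,Z) at d=15, Q=-146; branch lengths C→45/2, Z→-15/2; new cluster CZ
  updated: d(AM,CZ)=83/4, d(CZ,U)=39/2, d(CZ,VX)=71/4
step 4: merge (AM,U) at d=19, Q=-185/2; branch lengths AM→57/8, U→95/8; new cluster AMU
  updated: d(AMU,CZ)=85/8, d(AMU,VX)=133/8
step 5: merge (AMU,CZ) at d=85/8, Q=-45; branch lengths AMU→19/4, CZ→47/8; new cluster ACMUZ
  updated: d(ACMUZ,VX)=95/8
step 6: merge (ACMUZ,VX) at d=95/8; branch lengths ACMUZ→95/16, VX→95/16; new cluster ACMUVXZ
final tree: ((((A:-25/16,M:57/16):57/8,U:95/8):19/4,(C:45/2,Z:-15/2):47/8):95/16,(V:7/10,X:23/10):95/16)
total length: 123/2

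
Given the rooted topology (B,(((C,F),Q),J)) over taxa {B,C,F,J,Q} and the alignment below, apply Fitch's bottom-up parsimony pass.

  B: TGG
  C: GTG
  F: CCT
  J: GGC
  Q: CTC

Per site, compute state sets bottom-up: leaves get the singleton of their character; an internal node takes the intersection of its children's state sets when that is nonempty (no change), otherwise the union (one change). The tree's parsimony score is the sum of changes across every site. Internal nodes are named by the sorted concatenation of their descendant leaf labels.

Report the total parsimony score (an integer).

8

[col 0] CF: children C:{G}, F:{C} ∪→ {C,G}; cost 1
[col 0] CFQ: children CF:{C,G}, Q:{C} ∩→ {C}; cost 0
[col 0] CFJQ: children CFQ:{C}, J:{G} ∪→ {C,G}; cost 1
[col 0] BCFJQ: children B:{T}, CFJQ:{C,G} ∪→ {C,G,T}; cost 1
[col 1] CF: children C:{T}, F:{C} ∪→ {C,T}; cost 1
[col 1] CFQ: children CF:{C,T}, Q:{T} ∩→ {T}; cost 0
[col 1] CFJQ: children CFQ:{T}, J:{G} ∪→ {G,T}; cost 1
[col 1] BCFJQ: children B:{G}, CFJQ:{G,T} ∩→ {G}; cost 0
[col 2] CF: children C:{G}, F:{T} ∪→ {G,T}; cost 1
[col 2] CFQ: children CF:{G,T}, Q:{C} ∪→ {C,G,T}; cost 1
[col 2] CFJQ: children CFQ:{C,G,T}, J:{C} ∩→ {C}; cost 0
[col 2] BCFJQ: children B:{G}, CFJQ:{C} ∪→ {C,G}; cost 1
per-site changes: [3, 2, 3]; total = 8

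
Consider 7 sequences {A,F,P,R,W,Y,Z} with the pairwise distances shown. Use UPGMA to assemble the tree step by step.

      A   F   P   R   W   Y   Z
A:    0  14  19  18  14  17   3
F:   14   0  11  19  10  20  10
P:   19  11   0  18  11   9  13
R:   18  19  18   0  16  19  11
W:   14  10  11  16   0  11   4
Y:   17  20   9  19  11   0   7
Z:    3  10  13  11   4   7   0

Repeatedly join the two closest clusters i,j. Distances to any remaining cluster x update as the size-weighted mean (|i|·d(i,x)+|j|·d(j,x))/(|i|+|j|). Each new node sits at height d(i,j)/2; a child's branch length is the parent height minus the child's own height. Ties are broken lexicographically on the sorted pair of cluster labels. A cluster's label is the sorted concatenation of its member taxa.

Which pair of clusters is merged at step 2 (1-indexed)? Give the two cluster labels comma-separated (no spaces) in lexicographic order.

AZ,W

1. join A+Z (d=3) ⇒ AZ; edges |A|=3/2, |Z|=3/2
  updated: d(AZ,F)=12, d(AZ,P)=16, d(AZ,R)=29/2, d(AZ,W)=9, d(AZ,Y)=12
2. join AZ+W (d=9) ⇒ AWZ; edges |AZ|=3, |W|=9/2
  updated: d(AWZ,F)=34/3, d(AWZ,P)=43/3, d(AWZ,R)=15, d(AWZ,Y)=35/3
3. join P+Y (d=9) ⇒ PY; edges |P|=9/2, |Y|=9/2
  updated: d(AWZ,PY)=13, d(F,PY)=31/2, d(PY,R)=37/2
4. join AWZ+F (d=34/3) ⇒ AFWZ; edges |AWZ|=7/6, |F|=17/3
  updated: d(AFWZ,PY)=109/8, d(AFWZ,R)=16
5. join AFWZ+PY (d=109/8) ⇒ AFPWYZ; edges |AFWZ|=55/48, |PY|=37/16
  updated: d(AFPWYZ,R)=101/6
6. join AFPWYZ+R (d=101/6) ⇒ AFPRWYZ; edges |AFPWYZ|=77/48, |R|=101/12
final tree: (((((A:3/2,Z:3/2):3,W:9/2):7/6,F:17/3):55/48,(P:9/2,Y:9/2):37/16):77/48,R:101/12)
total length: 637/16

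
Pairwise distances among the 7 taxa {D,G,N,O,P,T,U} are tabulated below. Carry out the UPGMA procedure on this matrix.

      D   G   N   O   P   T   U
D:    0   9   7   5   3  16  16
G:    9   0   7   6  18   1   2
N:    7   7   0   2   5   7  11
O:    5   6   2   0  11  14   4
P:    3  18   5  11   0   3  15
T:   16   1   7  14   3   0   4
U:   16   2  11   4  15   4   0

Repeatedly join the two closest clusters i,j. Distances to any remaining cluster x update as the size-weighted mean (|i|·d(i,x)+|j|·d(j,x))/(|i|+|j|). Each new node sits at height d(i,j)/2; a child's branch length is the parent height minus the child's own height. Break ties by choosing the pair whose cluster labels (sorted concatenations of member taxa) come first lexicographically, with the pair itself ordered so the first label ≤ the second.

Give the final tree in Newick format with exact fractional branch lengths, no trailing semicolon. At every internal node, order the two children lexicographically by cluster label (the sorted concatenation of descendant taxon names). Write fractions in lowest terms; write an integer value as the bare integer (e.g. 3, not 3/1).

(((D:3/2,P:3/2):2,(N:1,O:1):5/2):7/4,((G:1/2,T:1/2):1,U:3/2):15/4)

iteration 1: select G,T (d=1); attach at lengths (1/2, 1/2); label the merged cluster GT
  updated: d(D,GT)=25/2, d(GT,N)=7, d(GT,O)=10, d(GT,P)=21/2, d(GT,U)=3
iteration 2: select N,O (d=2); attach at lengths (1, 1); label the merged cluster NO
  updated: d(D,NO)=6, d(GT,NO)=17/2, d(NO,P)=8, d(NO,U)=15/2
iteration 3: select D,P (d=3); attach at lengths (3/2, 3/2); label the merged cluster DP
  updated: d(DP,GT)=23/2, d(DP,NO)=7, d(DP,U)=31/2
iteration 4: select GT,U (d=3); attach at lengths (1, 3/2); label the merged cluster GTU
  updated: d(DP,GTU)=77/6, d(GTU,NO)=49/6
iteration 5: select DP,NO (d=7); attach at lengths (2, 5/2); label the merged cluster DNOP
  updated: d(DNOP,GTU)=21/2
iteration 6: select DNOP,GTU (d=21/2); attach at lengths (7/4, 15/4); label the merged cluster DGNOPTU
final tree: (((D:3/2,P:3/2):2,(N:1,O:1):5/2):7/4,((G:1/2,T:1/2):1,U:3/2):15/4)
total length: 37/2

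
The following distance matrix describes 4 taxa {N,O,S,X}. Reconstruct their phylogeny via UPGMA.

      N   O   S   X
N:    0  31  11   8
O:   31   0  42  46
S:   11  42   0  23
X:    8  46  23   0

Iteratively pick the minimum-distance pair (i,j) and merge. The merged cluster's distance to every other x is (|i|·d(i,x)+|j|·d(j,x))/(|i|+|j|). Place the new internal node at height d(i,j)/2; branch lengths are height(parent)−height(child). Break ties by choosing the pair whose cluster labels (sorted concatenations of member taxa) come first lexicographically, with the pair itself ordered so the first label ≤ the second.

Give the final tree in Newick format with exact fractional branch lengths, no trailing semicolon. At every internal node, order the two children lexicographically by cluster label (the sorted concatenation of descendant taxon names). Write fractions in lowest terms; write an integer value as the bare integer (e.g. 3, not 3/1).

iteration 1: select N,X (d=8); attach at lengths (4, 4); label the merged cluster NX
  updated: d(NX,O)=77/2, d(NX,S)=17
iteration 2: select NX,S (d=17); attach at lengths (9/2, 17/2); label the merged cluster NSX
  updated: d(NSX,O)=119/3
iteration 3: select NSX,O (d=119/3); attach at lengths (34/3, 119/6); label the merged cluster NOSX
final tree: (((N:4,X:4):9/2,S:17/2):34/3,O:119/6)
total length: 313/6

(((N:4,X:4):9/2,S:17/2):34/3,O:119/6)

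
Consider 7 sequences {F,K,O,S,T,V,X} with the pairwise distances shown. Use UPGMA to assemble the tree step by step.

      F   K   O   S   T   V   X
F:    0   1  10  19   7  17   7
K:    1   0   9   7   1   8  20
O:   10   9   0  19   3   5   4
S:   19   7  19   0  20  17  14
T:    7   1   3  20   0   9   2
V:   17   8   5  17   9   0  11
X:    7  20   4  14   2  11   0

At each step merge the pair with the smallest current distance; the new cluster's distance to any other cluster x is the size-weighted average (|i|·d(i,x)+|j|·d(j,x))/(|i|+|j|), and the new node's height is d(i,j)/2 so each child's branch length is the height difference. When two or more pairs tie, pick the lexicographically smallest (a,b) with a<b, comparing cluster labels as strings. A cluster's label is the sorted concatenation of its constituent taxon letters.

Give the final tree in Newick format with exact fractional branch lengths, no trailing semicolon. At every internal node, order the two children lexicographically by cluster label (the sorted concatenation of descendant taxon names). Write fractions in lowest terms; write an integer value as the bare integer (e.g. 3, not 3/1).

step 1: merge (F,K) at d=1; branch lengths F→1/2, K→1/2; new cluster FK
  updated: d(FK,O)=19/2, d(FK,S)=13, d(FK,T)=4, d(FK,V)=25/2, d(FK,X)=27/2
step 2: merge (T,X) at d=2; branch lengths T→1, X→1; new cluster TX
  updated: d(FK,TX)=35/4, d(O,TX)=7/2, d(S,TX)=17, d(TX,V)=10
step 3: merge (O,TX) at d=7/2; branch lengths O→7/4, TX→3/4; new cluster OTX
  updated: d(FK,OTX)=9, d(OTX,S)=53/3, d(OTX,V)=25/3
step 4: merge (OTX,V) at d=25/3; branch lengths OTX→29/12, V→25/6; new cluster OTVX
  updated: d(FK,OTVX)=79/8, d(OTVX,S)=35/2
step 5: merge (FK,OTVX) at d=79/8; branch lengths FK→71/16, OTVX→37/48; new cluster FKOTVX
  updated: d(FKOTVX,S)=16
step 6: merge (FKOTVX,S) at d=16; branch lengths FKOTVX→49/16, S→8; new cluster FKOSTVX
final tree: (((F:1/2,K:1/2):71/16,((O:7/4,(T:1,X:1):3/4):29/12,V:25/6):37/48):49/16,S:8)
total length: 1361/48

(((F:1/2,K:1/2):71/16,((O:7/4,(T:1,X:1):3/4):29/12,V:25/6):37/48):49/16,S:8)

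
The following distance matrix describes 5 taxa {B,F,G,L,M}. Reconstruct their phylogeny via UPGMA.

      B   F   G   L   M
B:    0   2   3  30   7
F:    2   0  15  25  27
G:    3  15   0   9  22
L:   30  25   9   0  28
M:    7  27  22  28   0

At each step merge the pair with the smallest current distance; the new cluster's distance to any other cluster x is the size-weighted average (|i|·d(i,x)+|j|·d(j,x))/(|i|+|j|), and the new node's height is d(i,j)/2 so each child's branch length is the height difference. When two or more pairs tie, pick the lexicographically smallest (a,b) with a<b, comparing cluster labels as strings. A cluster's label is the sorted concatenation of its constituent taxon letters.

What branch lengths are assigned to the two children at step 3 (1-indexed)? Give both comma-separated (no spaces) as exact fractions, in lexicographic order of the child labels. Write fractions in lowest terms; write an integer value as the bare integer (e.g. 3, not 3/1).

29/6,28/3

1. join B+F (d=2) ⇒ BF; edges |B|=1, |F|=1
  updated: d(BF,G)=9, d(BF,L)=55/2, d(BF,M)=17
2. join BF+G (d=9) ⇒ BFG; edges |BF|=7/2, |G|=9/2
  updated: d(BFG,L)=64/3, d(BFG,M)=56/3
3. join BFG+M (d=56/3) ⇒ BFGM; edges |BFG|=29/6, |M|=28/3
  updated: d(BFGM,L)=23
4. join BFGM+L (d=23) ⇒ BFGLM; edges |BFGM|=13/6, |L|=23/2
final tree: ((((B:1,F:1):7/2,G:9/2):29/6,M:28/3):13/6,L:23/2)
total length: 227/6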